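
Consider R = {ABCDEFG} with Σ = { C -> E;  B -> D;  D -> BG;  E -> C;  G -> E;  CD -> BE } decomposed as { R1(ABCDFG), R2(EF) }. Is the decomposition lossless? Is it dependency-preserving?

lossy and not dependency-preserving

Lossless test: (F)⁺ = {F}, which is a superkey of neither fragment — lossy.
Dependency preservation: the restricted closure of {C} across the fragments never reaches {E}, so C → E cannot be enforced without a join — not preserved.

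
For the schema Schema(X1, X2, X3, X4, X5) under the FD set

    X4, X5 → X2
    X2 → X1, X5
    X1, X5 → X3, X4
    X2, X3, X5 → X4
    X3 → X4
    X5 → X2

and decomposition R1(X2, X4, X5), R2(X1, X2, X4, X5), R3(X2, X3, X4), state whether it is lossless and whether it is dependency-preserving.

Lossless test (chase): Rows 1 and 2 agree on X2; apply X2→X1, X5 and equate their X1, X5 entries. Rows 1 and 3 agree on X2; apply X2→X1, X5 and equate their X1, X5 entries. Rows 1 and 2 agree on X1, X5; apply X1, X5→X3, X4 and equate their X3, X4 entries. Rows 1 and 3 agree on X1, X5; apply X1, X5→X3, X4 and equate their X3, X4 entries. Row 1 is now all distinguished symbols — the join is lossless.
Dependency preservation: X1, X5 → X3, X4; X2, X3, X5 → X4 are not contained in any single fragment, but the restricted closure of each left-hand side across the fragments still reaches the right-hand side; the remaining FDs each lie inside some fragment. All dependencies are preserved.

lossless and dependency-preserving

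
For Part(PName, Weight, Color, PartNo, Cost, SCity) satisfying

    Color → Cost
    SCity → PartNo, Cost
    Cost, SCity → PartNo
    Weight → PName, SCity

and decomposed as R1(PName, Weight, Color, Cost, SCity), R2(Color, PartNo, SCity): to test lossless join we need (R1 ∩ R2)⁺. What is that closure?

R1 ∩ R2 = {Color, SCity}.
Color → Cost applies, adding Cost
SCity → PartNo, Cost applies, adding PartNo
Closure: {Color, PartNo, Cost, SCity}.

Color, PartNo, Cost, SCity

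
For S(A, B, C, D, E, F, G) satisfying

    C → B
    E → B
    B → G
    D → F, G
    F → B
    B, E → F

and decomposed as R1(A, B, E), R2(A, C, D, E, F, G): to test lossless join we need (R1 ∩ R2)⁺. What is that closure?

R1 ∩ R2 = {A, E}.
E → B applies, adding B
B → G applies, adding G
B, E → F applies, adding F
Closure: {A, B, E, F, G}.

A, B, E, F, G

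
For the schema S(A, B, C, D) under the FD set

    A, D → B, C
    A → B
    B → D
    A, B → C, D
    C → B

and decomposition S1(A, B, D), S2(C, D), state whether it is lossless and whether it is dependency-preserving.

Lossless test: (D)⁺ = {D}, which is a superkey of neither fragment — lossy.
Dependency preservation: the restricted closure of {A, D} across the fragments never reaches {B, C}, so A, D → B, C cannot be enforced without a join — not preserved.

lossy and not dependency-preserving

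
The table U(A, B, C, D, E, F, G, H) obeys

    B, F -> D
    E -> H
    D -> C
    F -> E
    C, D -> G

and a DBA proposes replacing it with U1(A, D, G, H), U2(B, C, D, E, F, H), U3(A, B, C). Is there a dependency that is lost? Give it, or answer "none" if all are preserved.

none

B, F → D lies within U2.
E → H lies within U2.
D → C lies within U2.
F → E lies within U2.
C, D → G: restricted closure across fragments reaches G.
Every dependency is enforceable on the fragments, so the decomposition is dependency-preserving.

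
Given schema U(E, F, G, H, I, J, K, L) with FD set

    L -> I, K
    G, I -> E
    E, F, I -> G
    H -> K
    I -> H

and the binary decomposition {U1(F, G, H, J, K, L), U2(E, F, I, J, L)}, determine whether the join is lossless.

No

Common attributes: U1 ∩ U2 = {F, J, L}.
Closure of {F, J, L}: L → I, K applies, adding I, K; I → H applies, adding H. So (F, J, L)⁺ = {F, H, I, J, K, L}.
The closure contains neither all of U1 = {F, G, H, J, K, L} nor all of U2 = {E, F, I, J, L}, so the common attributes are not a superkey of either fragment. The join is lossy.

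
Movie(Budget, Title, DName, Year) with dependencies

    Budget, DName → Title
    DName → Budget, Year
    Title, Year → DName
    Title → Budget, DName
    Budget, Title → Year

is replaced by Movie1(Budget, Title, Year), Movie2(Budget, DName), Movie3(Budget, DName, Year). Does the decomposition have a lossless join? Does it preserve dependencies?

Lossless test (chase): Rows 2 and 3 agree on Budget, DName; apply Budget, DName→Title and equate their Title entries. Rows 2 and 3 agree on DName; apply DName→Budget, Year and equate their Budget, Year entries. No row becomes fully distinguished — the join is lossy.
Dependency preservation: the restricted closure of {Budget, DName} across the fragments never reaches {Title}, so Budget, DName → Title cannot be enforced without a join — not preserved.

lossy and not dependency-preserving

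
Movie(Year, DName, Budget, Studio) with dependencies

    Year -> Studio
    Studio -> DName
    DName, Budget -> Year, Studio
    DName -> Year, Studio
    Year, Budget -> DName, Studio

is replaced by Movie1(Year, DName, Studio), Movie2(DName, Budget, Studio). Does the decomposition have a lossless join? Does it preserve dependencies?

Lossless test: (DName, Studio)⁺ = {Year, DName, Studio}, which contains all of one fragment — lossless.
Dependency preservation: DName, Budget → Year, Studio; Year, Budget → DName, Studio are not contained in any single fragment, but the restricted closure of each left-hand side across the fragments still reaches the right-hand side; the remaining FDs each lie inside some fragment. All dependencies are preserved.

lossless and dependency-preserving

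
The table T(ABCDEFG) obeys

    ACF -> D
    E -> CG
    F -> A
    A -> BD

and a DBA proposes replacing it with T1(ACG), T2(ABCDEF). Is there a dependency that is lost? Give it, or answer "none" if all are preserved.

E -> CG

Check E → CG: no single fragment contains all of {CEG}, and the restricted closure of {E} across the fragments never reaches {CG}.
ACF → D is preserved.
F → A is preserved.
A → BD is preserved.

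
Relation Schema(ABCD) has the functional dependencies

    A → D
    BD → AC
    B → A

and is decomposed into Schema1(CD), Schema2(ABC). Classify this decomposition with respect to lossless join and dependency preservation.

lossy and not dependency-preserving

Lossless test: (C)⁺ = {C}, which is a superkey of neither fragment — lossy.
Dependency preservation: the restricted closure of {A} across the fragments never reaches {D}, so A → D cannot be enforced without a join — not preserved.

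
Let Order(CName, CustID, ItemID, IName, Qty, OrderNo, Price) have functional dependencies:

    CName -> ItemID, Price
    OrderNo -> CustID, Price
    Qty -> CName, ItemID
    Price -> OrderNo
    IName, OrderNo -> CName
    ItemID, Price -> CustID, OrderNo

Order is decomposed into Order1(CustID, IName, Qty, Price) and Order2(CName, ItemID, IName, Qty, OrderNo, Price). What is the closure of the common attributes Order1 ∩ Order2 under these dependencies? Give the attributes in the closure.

Order1 ∩ Order2 = {IName, Qty, Price}.
Qty → CName, ItemID applies, adding CName, ItemID
Price → OrderNo applies, adding OrderNo
ItemID, Price → CustID, OrderNo applies, adding CustID
Closure: {CName, CustID, ItemID, IName, Qty, OrderNo, Price}.

CName, CustID, ItemID, IName, Qty, OrderNo, Price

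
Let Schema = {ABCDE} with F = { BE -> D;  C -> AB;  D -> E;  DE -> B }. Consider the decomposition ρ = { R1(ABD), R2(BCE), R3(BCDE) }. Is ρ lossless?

No

Chase test. Columns are ABCDE; row i has aⱼ where attribute j ∈ Ri, else bᵢⱼ.
Initial tableau (one row per fragment):
  row 1: a1 a2 b13 a4 b15
  row 2: b21 a2 a3 b24 a5
  row 3: b31 a2 a3 a4 a5
Rows 2 and 3 agree on BE; apply BE→D and equate their D entries.
Rows 2 and 3 agree on C; apply C→AB and equate their AB entries.
Rows 1 and 2 agree on D; apply D→E and equate their E entries.
No row becomes fully distinguished — the join is lossy.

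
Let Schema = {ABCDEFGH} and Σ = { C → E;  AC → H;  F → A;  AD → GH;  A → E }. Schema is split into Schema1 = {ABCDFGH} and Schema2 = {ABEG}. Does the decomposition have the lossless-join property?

Yes

Common attributes: Schema1 ∩ Schema2 = {ABG}.
Closure of {ABG}: A → E applies, adding E. So (ABG)⁺ = {ABEG}.
This closure contains every attribute of Schema2, so Schema1 ∩ Schema2 → Schema2. The join is lossless.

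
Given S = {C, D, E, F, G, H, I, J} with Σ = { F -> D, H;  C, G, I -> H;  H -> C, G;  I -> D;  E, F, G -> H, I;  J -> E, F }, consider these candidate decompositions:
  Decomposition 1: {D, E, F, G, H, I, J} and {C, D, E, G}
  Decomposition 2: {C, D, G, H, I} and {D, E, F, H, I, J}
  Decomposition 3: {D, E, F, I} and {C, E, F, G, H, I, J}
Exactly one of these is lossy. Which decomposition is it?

Decomposition 1: common = {D, E, G}, closure = {D, E, G} → lossy.
Decomposition 2: common = {D, H, I}, closure = {C, D, G, H, I} → lossless.
Decomposition 3: common = {E, F, I}, closure = {C, D, E, F, G, H, I} → lossless.

Decomposition 1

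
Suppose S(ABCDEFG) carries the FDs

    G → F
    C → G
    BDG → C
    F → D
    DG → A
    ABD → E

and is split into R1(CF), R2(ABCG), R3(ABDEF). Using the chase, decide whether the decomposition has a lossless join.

Yes

Chase test. Columns are ABCDEFG; row i has aⱼ where attribute j ∈ Ri, else bᵢⱼ.
Initial tableau (one row per fragment):
  row 1: b11 b12 a3 b14 b15 a6 b17
  row 2: a1 a2 a3 b24 b25 b26 a7
  row 3: a1 a2 b33 a4 a5 a6 b37
Rows 1 and 2 agree on C; apply C→G and equate their G entries.
Rows 1 and 3 agree on F; apply F→D and equate their D entries.
Rows 1 and 2 agree on G; apply G→F and equate their F entries.
Rows 1 and 2 agree on F; apply F→D and equate their D entries.
Rows 1 and 2 agree on DG; apply DG→A and equate their A entries.
Rows 2 and 3 agree on ABD; apply ABD→E and equate their E entries.
Row 2 is now all distinguished symbols — the join is lossless.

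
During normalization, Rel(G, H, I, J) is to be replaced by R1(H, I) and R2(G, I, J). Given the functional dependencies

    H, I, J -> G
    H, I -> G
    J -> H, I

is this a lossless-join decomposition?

Common attributes: R1 ∩ R2 = {I}.
No dependency enlarges {I}, so (I)⁺ = {I}.
The closure contains neither all of R1 = {H, I} nor all of R2 = {G, I, J}, so the common attributes are not a superkey of either fragment. The join is lossy.

No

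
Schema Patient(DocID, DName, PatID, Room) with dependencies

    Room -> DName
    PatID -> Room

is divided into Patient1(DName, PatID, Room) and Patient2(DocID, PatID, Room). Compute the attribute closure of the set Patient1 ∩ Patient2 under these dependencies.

DName, PatID, Room

Patient1 ∩ Patient2 = {PatID, Room}.
Room → DName applies, adding DName
Closure: {DName, PatID, Room}.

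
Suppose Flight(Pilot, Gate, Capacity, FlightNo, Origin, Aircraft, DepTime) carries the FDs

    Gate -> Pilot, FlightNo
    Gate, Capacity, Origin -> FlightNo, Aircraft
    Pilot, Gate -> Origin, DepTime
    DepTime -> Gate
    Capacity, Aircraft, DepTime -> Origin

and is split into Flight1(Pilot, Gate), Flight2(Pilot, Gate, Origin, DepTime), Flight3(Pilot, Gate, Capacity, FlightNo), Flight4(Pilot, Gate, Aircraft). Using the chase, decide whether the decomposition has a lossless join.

Chase test. Columns are Pilot, Gate, Capacity, FlightNo, Origin, Aircraft, DepTime; row i has aⱼ where attribute j ∈ Flighti, else bᵢⱼ.
Initial tableau (one row per fragment):
  row 1: a1 a2 b13 b14 b15 b16 b17
  row 2: a1 a2 b23 b24 a5 b26 a7
  row 3: a1 a2 a3 a4 b35 b36 b37
  row 4: a1 a2 b43 b44 b45 a6 b47
Rows 1 and 2 agree on Gate; apply Gate→Pilot, FlightNo and equate their Pilot, FlightNo entries.
Rows 1 and 3 agree on Gate; apply Gate→Pilot, FlightNo and equate their Pilot, FlightNo entries.
Rows 1 and 4 agree on Gate; apply Gate→Pilot, FlightNo and equate their Pilot, FlightNo entries.
Rows 1 and 2 agree on Pilot, Gate; apply Pilot, Gate→Origin, DepTime and equate their Origin, DepTime entries.
Rows 1 and 3 agree on Pilot, Gate; apply Pilot, Gate→Origin, DepTime and equate their Origin, DepTime entries.
Rows 1 and 4 agree on Pilot, Gate; apply Pilot, Gate→Origin, DepTime and equate their Origin, DepTime entries.
No row becomes fully distinguished — the join is lossy.

No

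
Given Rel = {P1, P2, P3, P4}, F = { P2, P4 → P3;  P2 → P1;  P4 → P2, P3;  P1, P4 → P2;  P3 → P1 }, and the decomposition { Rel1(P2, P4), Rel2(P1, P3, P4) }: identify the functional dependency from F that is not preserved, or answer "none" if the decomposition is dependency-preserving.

Check P2 → P1: no single fragment contains all of {P1, P2}, and the restricted closure of {P2} across the fragments never reaches {P1}.
P2, P4 → P3 is preserved.
P4 → P2, P3 is preserved.
P1, P4 → P2 is preserved.
P3 → P1 is preserved.

P2 → P1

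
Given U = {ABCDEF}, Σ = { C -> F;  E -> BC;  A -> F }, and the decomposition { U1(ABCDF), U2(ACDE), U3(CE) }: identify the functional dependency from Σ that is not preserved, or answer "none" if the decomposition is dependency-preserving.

E -> BC

Check E → BC: no single fragment contains all of {BCE}, and the restricted closure of {E} across the fragments never reaches {BC}.
C → F is preserved.
A → F is preserved.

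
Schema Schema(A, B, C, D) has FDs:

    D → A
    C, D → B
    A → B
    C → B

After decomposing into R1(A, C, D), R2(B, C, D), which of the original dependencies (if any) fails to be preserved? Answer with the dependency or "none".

Check A → B: no single fragment contains all of {A, B}, and the restricted closure of {A} across the fragments never reaches {B}.
D → A is preserved.
C, D → B is preserved.
C → B is preserved.

A → B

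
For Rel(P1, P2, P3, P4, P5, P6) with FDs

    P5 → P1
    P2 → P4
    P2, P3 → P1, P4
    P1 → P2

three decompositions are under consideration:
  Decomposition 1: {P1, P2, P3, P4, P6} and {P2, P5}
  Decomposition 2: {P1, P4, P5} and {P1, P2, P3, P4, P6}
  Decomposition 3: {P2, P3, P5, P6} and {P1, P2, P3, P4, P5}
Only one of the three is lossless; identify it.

Decomposition 3

Decomposition 1: common = {P2}, closure = {P2, P4} → lossy.
Decomposition 2: common = {P1, P4}, closure = {P1, P2, P4} → lossy.
Decomposition 3: common = {P2, P3, P5}, closure = {P1, P2, P3, P4, P5} → lossless.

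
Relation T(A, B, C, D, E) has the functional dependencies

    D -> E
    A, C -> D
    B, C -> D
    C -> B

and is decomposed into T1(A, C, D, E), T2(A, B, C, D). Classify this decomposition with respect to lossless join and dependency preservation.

Lossless test: (A, C, D)⁺ = {A, B, C, D, E}, which contains all of one fragment — lossless.
Dependency preservation: every FD's attributes lie within a single fragment, so each can be enforced locally — preserved.

lossless and dependency-preserving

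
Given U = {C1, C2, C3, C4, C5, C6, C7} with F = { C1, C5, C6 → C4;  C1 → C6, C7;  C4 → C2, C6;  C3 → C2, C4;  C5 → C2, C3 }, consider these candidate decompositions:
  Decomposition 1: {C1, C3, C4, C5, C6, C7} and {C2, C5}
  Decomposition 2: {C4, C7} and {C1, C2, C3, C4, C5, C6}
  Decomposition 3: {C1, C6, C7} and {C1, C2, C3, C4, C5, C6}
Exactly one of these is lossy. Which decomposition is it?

Decomposition 2

Decomposition 1: common = {C5}, closure = {C2, C3, C4, C5, C6} → lossless.
Decomposition 2: common = {C4}, closure = {C2, C4, C6} → lossy.
Decomposition 3: common = {C1, C6}, closure = {C1, C6, C7} → lossless.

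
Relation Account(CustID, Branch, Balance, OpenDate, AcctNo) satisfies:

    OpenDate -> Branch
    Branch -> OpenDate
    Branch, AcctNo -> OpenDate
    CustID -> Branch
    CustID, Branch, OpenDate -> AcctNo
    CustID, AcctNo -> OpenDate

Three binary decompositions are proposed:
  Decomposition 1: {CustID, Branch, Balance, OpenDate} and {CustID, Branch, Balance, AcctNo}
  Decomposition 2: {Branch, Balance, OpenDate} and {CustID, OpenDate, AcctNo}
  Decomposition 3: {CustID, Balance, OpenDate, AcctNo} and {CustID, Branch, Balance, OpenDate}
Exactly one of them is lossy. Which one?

Decomposition 2

Decomposition 1: common = {CustID, Branch, Balance}, closure = {CustID, Branch, Balance, OpenDate, AcctNo} → lossless.
Decomposition 2: common = {OpenDate}, closure = {Branch, OpenDate} → lossy.
Decomposition 3: common = {CustID, Balance, OpenDate}, closure = {CustID, Branch, Balance, OpenDate, AcctNo} → lossless.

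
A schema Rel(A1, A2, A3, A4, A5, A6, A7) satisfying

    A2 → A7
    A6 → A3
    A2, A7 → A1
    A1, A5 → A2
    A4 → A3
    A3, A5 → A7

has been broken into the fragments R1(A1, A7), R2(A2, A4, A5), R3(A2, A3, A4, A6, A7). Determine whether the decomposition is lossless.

Chase test. Columns are A1, A2, A3, A4, A5, A6, A7; row i has aⱼ where attribute j ∈ Ri, else bᵢⱼ.
Initial tableau (one row per fragment):
  row 1: a1 b12 b13 b14 b15 b16 a7
  row 2: b21 a2 b23 a4 a5 b26 b27
  row 3: b31 a2 a3 a4 b35 a6 a7
Rows 2 and 3 agree on A2; apply A2→A7 and equate their A7 entries.
Rows 2 and 3 agree on A2, A7; apply A2, A7→A1 and equate their A1 entries.
Rows 2 and 3 agree on A4; apply A4→A3 and equate their A3 entries.
No row becomes fully distinguished — the join is lossy.

No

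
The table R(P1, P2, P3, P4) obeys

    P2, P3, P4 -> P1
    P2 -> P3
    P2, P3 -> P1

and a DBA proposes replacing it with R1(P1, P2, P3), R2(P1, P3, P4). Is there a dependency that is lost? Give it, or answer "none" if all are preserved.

P2, P3, P4 → P1: restricted closure across fragments reaches P1.
P2 → P3 lies within R1.
P2, P3 → P1 lies within R1.
Every dependency is enforceable on the fragments, so the decomposition is dependency-preserving.

none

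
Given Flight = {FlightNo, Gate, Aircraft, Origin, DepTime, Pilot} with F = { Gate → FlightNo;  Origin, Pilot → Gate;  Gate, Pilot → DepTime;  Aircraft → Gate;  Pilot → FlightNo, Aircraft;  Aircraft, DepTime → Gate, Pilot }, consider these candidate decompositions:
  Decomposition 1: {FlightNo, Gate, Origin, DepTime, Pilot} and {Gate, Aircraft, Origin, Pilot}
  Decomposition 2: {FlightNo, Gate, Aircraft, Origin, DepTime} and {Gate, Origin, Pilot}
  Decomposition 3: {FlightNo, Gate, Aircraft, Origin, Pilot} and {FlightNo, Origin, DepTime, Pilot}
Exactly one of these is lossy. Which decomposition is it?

Decomposition 2

Decomposition 1: common = {Gate, Origin, Pilot}, closure = {FlightNo, Gate, Aircraft, Origin, DepTime, Pilot} → lossless.
Decomposition 2: common = {Gate, Origin}, closure = {FlightNo, Gate, Origin} → lossy.
Decomposition 3: common = {FlightNo, Origin, Pilot}, closure = {FlightNo, Gate, Aircraft, Origin, DepTime, Pilot} → lossless.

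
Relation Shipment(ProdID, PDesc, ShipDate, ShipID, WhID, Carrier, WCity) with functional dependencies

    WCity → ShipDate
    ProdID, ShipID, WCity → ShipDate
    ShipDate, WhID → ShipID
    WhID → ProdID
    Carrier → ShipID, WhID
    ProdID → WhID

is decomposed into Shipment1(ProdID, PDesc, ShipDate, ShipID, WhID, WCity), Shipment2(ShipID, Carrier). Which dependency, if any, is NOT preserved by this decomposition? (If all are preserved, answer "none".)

Carrier → ShipID, WhID

Check Carrier → ShipID, WhID: no single fragment contains all of {ShipID, WhID, Carrier}, and the restricted closure of {Carrier} across the fragments never reaches {ShipID, WhID}.
WCity → ShipDate is preserved.
ProdID, ShipID, WCity → ShipDate is preserved.
ShipDate, WhID → ShipID is preserved.
WhID → ProdID is preserved.
ProdID → WhID is preserved.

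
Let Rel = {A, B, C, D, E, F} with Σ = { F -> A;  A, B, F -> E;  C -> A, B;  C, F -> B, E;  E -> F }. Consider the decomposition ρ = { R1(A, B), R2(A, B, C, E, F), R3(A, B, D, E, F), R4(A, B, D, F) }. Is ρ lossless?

Chase test. Columns are A, B, C, D, E, F; row i has aⱼ where attribute j ∈ Ri, else bᵢⱼ.
Initial tableau (one row per fragment):
  row 1: a1 a2 b13 b14 b15 b16
  row 2: a1 a2 a3 b24 a5 a6
  row 3: a1 a2 b33 a4 a5 a6
  row 4: a1 a2 b43 a4 b45 a6
Rows 2 and 4 agree on A, B, F; apply A, B, F→E and equate their E entries.
No row becomes fully distinguished — the join is lossy.

No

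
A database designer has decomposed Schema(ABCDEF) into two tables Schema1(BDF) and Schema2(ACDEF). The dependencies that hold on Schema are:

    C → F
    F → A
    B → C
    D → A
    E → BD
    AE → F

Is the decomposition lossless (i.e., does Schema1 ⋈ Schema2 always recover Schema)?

Common attributes: Schema1 ∩ Schema2 = {DF}.
Closure of {DF}: F → A applies, adding A. So (DF)⁺ = {ADF}.
The closure contains neither all of Schema1 = {BDF} nor all of Schema2 = {ACDEF}, so the common attributes are not a superkey of either fragment. The join is lossy.

No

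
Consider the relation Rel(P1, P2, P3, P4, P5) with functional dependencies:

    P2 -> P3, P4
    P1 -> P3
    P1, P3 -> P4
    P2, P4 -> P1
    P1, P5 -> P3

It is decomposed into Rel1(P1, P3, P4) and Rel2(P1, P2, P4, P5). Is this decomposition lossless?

Common attributes: Rel1 ∩ Rel2 = {P1, P4}.
Closure of {P1, P4}: P1 → P3 applies, adding P3. So (P1, P4)⁺ = {P1, P3, P4}.
This closure contains every attribute of Rel1, so Rel1 ∩ Rel2 → Rel1. The join is lossless.

Yes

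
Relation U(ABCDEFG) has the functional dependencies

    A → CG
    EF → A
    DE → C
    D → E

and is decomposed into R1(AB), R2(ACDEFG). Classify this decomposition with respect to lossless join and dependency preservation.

lossy but dependency-preserving

Lossless test: (A)⁺ = {ACG}, which is a superkey of neither fragment — lossy.
Dependency preservation: every FD's attributes lie within a single fragment, so each can be enforced locally — preserved.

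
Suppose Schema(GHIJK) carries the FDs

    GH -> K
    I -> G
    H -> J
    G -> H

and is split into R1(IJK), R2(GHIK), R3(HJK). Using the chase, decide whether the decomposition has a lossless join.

Yes

Chase test. Columns are GHIJK; row i has aⱼ where attribute j ∈ Ri, else bᵢⱼ.
Initial tableau (one row per fragment):
  row 1: b11 b12 a3 a4 a5
  row 2: a1 a2 a3 b24 a5
  row 3: b31 a2 b33 a4 a5
Rows 1 and 2 agree on I; apply I→G and equate their G entries.
Rows 2 and 3 agree on H; apply H→J and equate their J entries.
Rows 1 and 2 agree on G; apply G→H and equate their H entries.
Row 1 is now all distinguished symbols — the join is lossless.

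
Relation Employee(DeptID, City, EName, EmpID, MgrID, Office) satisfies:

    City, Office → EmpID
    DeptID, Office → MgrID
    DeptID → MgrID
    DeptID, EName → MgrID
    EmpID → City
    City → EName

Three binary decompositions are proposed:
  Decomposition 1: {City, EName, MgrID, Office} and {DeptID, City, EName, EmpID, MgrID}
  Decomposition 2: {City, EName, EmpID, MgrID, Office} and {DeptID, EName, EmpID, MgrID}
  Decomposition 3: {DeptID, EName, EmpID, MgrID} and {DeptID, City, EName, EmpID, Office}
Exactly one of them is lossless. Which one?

Decomposition 3

Decomposition 1: common = {City, EName, MgrID}, closure = {City, EName, MgrID} → lossy.
Decomposition 2: common = {EName, EmpID, MgrID}, closure = {City, EName, EmpID, MgrID} → lossy.
Decomposition 3: common = {DeptID, EName, EmpID}, closure = {DeptID, City, EName, EmpID, MgrID} → lossless.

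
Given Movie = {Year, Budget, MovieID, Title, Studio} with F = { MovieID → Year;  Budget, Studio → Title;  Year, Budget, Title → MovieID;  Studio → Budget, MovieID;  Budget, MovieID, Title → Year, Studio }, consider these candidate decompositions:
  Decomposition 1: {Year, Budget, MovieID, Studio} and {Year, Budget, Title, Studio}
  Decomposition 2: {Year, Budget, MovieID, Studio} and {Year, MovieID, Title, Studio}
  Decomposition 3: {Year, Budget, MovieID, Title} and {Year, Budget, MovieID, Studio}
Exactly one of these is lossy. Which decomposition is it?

Decomposition 1: common = {Year, Budget, Studio}, closure = {Year, Budget, MovieID, Title, Studio} → lossless.
Decomposition 2: common = {Year, MovieID, Studio}, closure = {Year, Budget, MovieID, Title, Studio} → lossless.
Decomposition 3: common = {Year, Budget, MovieID}, closure = {Year, Budget, MovieID} → lossy.

Decomposition 3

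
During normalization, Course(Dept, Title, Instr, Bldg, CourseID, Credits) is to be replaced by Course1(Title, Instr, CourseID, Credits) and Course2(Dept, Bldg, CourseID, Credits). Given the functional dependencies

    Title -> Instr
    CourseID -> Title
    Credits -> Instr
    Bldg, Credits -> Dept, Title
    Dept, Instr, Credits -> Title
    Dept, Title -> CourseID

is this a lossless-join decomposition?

Yes

Common attributes: Course1 ∩ Course2 = {CourseID, Credits}.
Closure of {CourseID, Credits}: CourseID → Title applies, adding Title; Credits → Instr applies, adding Instr. So (CourseID, Credits)⁺ = {Title, Instr, CourseID, Credits}.
This closure contains every attribute of Course1, so Course1 ∩ Course2 → Course1. The join is lossless.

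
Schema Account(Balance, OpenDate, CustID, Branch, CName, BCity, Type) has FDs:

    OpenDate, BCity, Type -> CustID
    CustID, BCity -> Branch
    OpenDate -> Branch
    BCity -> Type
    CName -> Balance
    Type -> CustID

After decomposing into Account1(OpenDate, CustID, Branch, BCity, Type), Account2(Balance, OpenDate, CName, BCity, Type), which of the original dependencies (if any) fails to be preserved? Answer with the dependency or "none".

OpenDate, BCity, Type → CustID lies within Account1.
CustID, BCity → Branch lies within Account1.
OpenDate → Branch lies within Account1.
BCity → Type lies within Account1.
CName → Balance lies within Account2.
Type → CustID lies within Account1.
Every dependency is enforceable on the fragments, so the decomposition is dependency-preserving.

none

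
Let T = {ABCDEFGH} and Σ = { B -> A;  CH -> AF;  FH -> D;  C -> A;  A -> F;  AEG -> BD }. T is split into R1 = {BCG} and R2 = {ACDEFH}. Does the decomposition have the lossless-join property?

No

Common attributes: R1 ∩ R2 = {C}.
Closure of {C}: C → A applies, adding A; A → F applies, adding F. So (C)⁺ = {ACF}.
The closure contains neither all of R1 = {BCG} nor all of R2 = {ACDEFH}, so the common attributes are not a superkey of either fragment. The join is lossy.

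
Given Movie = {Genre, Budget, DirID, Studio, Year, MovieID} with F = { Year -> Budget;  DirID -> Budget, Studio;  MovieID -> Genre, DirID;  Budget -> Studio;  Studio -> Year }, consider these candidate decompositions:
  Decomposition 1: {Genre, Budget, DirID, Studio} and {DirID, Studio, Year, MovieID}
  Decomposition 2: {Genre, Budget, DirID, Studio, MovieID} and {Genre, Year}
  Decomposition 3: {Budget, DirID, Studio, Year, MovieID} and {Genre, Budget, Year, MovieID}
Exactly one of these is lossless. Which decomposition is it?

Decomposition 1: common = {DirID, Studio}, closure = {Budget, DirID, Studio, Year} → lossy.
Decomposition 2: common = {Genre}, closure = {Genre} → lossy.
Decomposition 3: common = {Budget, Year, MovieID}, closure = {Genre, Budget, DirID, Studio, Year, MovieID} → lossless.

Decomposition 3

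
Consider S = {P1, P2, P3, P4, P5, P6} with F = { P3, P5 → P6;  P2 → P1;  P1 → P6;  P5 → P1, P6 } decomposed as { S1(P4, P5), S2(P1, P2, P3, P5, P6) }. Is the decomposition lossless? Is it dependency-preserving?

lossy but dependency-preserving

Lossless test: (P5)⁺ = {P1, P5, P6}, which is a superkey of neither fragment — lossy.
Dependency preservation: every FD's attributes lie within a single fragment, so each can be enforced locally — preserved.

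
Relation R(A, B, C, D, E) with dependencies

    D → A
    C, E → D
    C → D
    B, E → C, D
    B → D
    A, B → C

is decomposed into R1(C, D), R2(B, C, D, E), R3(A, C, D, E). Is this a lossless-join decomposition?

Chase test. Columns are A, B, C, D, E; row i has aⱼ where attribute j ∈ Ri, else bᵢⱼ.
Initial tableau (one row per fragment):
  row 1: b11 b12 a3 a4 b15
  row 2: b21 a2 a3 a4 a5
  row 3: a1 b32 a3 a4 a5
Rows 1 and 2 agree on D; apply D→A and equate their A entries.
Rows 1 and 3 agree on D; apply D→A and equate their A entries.
Row 2 is now all distinguished symbols — the join is lossless.

Yes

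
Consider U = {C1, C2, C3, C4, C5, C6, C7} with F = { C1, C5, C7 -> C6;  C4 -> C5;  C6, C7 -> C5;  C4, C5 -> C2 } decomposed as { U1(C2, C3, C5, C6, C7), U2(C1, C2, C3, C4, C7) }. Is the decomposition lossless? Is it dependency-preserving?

lossy and not dependency-preserving

Lossless test: (C2, C3, C7)⁺ = {C2, C3, C7}, which is a superkey of neither fragment — lossy.
Dependency preservation: the restricted closure of {C1, C5, C7} across the fragments never reaches {C6}, so C1, C5, C7 → C6 cannot be enforced without a join — not preserved.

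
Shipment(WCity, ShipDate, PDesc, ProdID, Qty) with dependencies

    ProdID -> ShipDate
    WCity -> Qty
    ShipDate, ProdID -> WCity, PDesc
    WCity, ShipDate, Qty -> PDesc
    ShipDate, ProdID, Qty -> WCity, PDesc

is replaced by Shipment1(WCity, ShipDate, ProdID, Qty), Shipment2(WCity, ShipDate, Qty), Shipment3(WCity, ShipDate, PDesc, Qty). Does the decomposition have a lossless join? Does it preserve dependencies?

Lossless test (chase): Rows 1 and 2 agree on WCity, ShipDate, Qty; apply WCity, ShipDate, Qty→PDesc and equate their PDesc entries. Rows 1 and 3 agree on WCity, ShipDate, Qty; apply WCity, ShipDate, Qty→PDesc and equate their PDesc entries. Row 1 is now all distinguished symbols — the join is lossless.
Dependency preservation: ShipDate, ProdID → WCity, PDesc; ShipDate, ProdID, Qty → WCity, PDesc are not contained in any single fragment, but the restricted closure of each left-hand side across the fragments still reaches the right-hand side; the remaining FDs each lie inside some fragment. All dependencies are preserved.

lossless and dependency-preserving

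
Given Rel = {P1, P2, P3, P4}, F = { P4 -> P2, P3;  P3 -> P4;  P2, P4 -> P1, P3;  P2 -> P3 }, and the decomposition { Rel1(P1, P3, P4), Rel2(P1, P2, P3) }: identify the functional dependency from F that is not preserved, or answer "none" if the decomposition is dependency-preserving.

none

P4 → P2, P3: restricted closure across fragments reaches P2, P3.
P3 → P4 lies within Rel1.
P2, P4 → P1, P3: restricted closure across fragments reaches P1, P3.
P2 → P3 lies within Rel2.
Every dependency is enforceable on the fragments, so the decomposition is dependency-preserving.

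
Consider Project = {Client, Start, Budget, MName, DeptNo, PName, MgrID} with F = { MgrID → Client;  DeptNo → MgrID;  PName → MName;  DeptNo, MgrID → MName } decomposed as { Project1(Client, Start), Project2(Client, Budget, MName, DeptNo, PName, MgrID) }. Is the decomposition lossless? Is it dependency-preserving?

lossy but dependency-preserving

Lossless test: (Client)⁺ = {Client}, which is a superkey of neither fragment — lossy.
Dependency preservation: every FD's attributes lie within a single fragment, so each can be enforced locally — preserved.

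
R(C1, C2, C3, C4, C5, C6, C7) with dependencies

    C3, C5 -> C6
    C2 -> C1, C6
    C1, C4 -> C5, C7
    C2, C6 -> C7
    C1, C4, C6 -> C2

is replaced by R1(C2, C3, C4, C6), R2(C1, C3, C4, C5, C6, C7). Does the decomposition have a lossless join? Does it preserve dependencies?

lossy and not dependency-preserving

Lossless test: (C3, C4, C6)⁺ = {C3, C4, C6}, which is a superkey of neither fragment — lossy.
Dependency preservation: the restricted closure of {C2} across the fragments never reaches {C1, C6}, so C2 → C1, C6 cannot be enforced without a join — not preserved.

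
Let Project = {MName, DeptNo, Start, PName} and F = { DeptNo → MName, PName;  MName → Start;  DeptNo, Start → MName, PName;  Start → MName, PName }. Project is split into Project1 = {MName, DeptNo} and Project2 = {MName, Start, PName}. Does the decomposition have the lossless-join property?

Common attributes: Project1 ∩ Project2 = {MName}.
Closure of {MName}: MName → Start applies, adding Start; Start → MName, PName applies, adding PName. So (MName)⁺ = {MName, Start, PName}.
This closure contains every attribute of Project2, so Project1 ∩ Project2 → Project2. The join is lossless.

Yes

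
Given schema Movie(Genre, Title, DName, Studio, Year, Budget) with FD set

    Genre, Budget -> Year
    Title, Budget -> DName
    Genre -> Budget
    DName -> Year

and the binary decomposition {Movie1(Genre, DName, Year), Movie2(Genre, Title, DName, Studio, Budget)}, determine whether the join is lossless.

Common attributes: Movie1 ∩ Movie2 = {Genre, DName}.
Closure of {Genre, DName}: Genre → Budget applies, adding Budget; DName → Year applies, adding Year. So (Genre, DName)⁺ = {Genre, DName, Year, Budget}.
This closure contains every attribute of Movie1, so Movie1 ∩ Movie2 → Movie1. The join is lossless.

Yes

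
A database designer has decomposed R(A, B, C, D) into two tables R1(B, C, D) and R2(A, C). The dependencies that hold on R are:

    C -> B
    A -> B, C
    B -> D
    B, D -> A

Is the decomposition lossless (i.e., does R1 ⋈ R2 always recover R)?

Common attributes: R1 ∩ R2 = {C}.
Closure of {C}: C → B applies, adding B; B → D applies, adding D; B, D → A applies, adding A. So (C)⁺ = {A, B, C, D}.
This closure contains every attribute of R1, so R1 ∩ R2 → R1. The join is lossless.

Yes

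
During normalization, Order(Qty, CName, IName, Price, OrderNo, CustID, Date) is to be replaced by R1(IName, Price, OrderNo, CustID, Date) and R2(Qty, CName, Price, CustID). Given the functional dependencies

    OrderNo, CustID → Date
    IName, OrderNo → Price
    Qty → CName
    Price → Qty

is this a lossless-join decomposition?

Yes

Common attributes: R1 ∩ R2 = {Price, CustID}.
Closure of {Price, CustID}: Price → Qty applies, adding Qty; Qty → CName applies, adding CName. So (Price, CustID)⁺ = {Qty, CName, Price, CustID}.
This closure contains every attribute of R2, so R1 ∩ R2 → R2. The join is lossless.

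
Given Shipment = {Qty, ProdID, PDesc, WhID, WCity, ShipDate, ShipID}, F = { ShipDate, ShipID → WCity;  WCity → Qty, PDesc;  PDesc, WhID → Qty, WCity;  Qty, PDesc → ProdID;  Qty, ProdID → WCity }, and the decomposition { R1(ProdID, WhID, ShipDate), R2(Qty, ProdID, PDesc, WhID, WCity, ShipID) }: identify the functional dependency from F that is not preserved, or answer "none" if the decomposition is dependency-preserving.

ShipDate, ShipID → WCity

Check ShipDate, ShipID → WCity: no single fragment contains all of {WCity, ShipDate, ShipID}, and the restricted closure of {ShipDate, ShipID} across the fragments never reaches {WCity}.
WCity → Qty, PDesc is preserved.
PDesc, WhID → Qty, WCity is preserved.
Qty, PDesc → ProdID is preserved.
Qty, ProdID → WCity is preserved.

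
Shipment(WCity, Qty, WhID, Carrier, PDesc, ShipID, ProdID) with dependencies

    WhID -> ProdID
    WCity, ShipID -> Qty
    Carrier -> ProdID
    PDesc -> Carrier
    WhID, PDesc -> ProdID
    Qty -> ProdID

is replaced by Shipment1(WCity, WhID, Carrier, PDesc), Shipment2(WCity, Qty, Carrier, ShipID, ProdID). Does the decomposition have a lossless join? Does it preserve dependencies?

Lossless test: (WCity, Carrier)⁺ = {WCity, Carrier, ProdID}, which is a superkey of neither fragment — lossy.
Dependency preservation: the restricted closure of {WhID} across the fragments never reaches {ProdID}, so WhID → ProdID cannot be enforced without a join — not preserved.

lossy and not dependency-preserving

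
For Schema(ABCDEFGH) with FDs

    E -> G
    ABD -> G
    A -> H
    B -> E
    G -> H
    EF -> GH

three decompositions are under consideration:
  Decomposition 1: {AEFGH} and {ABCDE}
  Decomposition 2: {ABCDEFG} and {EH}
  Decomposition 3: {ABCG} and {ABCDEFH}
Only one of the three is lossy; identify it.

Decomposition 1: common = {AE}, closure = {AEGH} → lossy.
Decomposition 2: common = {E}, closure = {EGH} → lossless.
Decomposition 3: common = {ABC}, closure = {ABCEGH} → lossless.

Decomposition 1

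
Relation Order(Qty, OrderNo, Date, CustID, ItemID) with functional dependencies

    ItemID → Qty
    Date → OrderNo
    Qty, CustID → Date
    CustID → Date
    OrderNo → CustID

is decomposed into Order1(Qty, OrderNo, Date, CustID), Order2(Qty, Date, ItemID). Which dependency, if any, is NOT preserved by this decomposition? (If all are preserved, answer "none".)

ItemID → Qty lies within Order2.
Date → OrderNo lies within Order1.
Qty, CustID → Date lies within Order1.
CustID → Date lies within Order1.
OrderNo → CustID lies within Order1.
Every dependency is enforceable on the fragments, so the decomposition is dependency-preserving.

none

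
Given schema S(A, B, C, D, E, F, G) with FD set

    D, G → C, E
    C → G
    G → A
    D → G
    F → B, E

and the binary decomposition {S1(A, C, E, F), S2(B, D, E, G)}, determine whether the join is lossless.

Common attributes: S1 ∩ S2 = {E}.
No dependency enlarges {E}, so (E)⁺ = {E}.
The closure contains neither all of S1 = {A, C, E, F} nor all of S2 = {B, D, E, G}, so the common attributes are not a superkey of either fragment. The join is lossy.

No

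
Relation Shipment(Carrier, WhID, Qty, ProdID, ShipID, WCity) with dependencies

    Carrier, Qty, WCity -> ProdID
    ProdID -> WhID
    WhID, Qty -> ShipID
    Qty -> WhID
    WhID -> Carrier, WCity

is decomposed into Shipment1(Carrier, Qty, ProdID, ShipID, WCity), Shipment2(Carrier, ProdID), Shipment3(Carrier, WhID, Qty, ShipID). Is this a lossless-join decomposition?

Yes

Chase test. Columns are Carrier, WhID, Qty, ProdID, ShipID, WCity; row i has aⱼ where attribute j ∈ Shipmenti, else bᵢⱼ.
Initial tableau (one row per fragment):
  row 1: a1 b12 a3 a4 a5 a6
  row 2: a1 b22 b23 a4 b25 b26
  row 3: a1 a2 a3 b34 a5 b36
Rows 1 and 2 agree on ProdID; apply ProdID→WhID and equate their WhID entries.
Rows 1 and 3 agree on Qty; apply Qty→WhID and equate their WhID entries.
Rows 1 and 2 agree on WhID; apply WhID→Carrier, WCity and equate their Carrier, WCity entries.
Rows 1 and 3 agree on WhID; apply WhID→Carrier, WCity and equate their Carrier, WCity entries.
Rows 1 and 3 agree on Carrier, Qty, WCity; apply Carrier, Qty, WCity→ProdID and equate their ProdID entries.
Row 1 is now all distinguished symbols — the join is lossless.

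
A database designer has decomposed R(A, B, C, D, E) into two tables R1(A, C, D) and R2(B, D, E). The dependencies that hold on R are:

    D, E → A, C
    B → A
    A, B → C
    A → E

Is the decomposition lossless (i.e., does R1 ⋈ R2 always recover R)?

Common attributes: R1 ∩ R2 = {D}.
No dependency enlarges {D}, so (D)⁺ = {D}.
The closure contains neither all of R1 = {A, C, D} nor all of R2 = {B, D, E}, so the common attributes are not a superkey of either fragment. The join is lossy.

No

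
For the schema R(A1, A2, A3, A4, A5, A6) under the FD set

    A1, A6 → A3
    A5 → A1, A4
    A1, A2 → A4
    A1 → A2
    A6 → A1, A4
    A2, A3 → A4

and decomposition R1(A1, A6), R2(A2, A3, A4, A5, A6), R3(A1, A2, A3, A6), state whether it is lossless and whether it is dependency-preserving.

Lossless test (chase): Rows 1 and 3 agree on A1, A6; apply A1, A6→A3 and equate their A3 entries. Rows 1 and 3 agree on A1; apply A1→A2 and equate their A2 entries. Rows 1 and 2 agree on A6; apply A6→A1, A4 and equate their A1, A4 entries. Rows 1 and 3 agree on A6; apply A6→A1, A4 and equate their A1, A4 entries. Row 2 is now all distinguished symbols — the join is lossless.
Dependency preservation: the restricted closure of {A5} across the fragments never reaches {A1, A4}, so A5 → A1, A4 cannot be enforced without a join — not preserved.

lossless but not dependency-preserving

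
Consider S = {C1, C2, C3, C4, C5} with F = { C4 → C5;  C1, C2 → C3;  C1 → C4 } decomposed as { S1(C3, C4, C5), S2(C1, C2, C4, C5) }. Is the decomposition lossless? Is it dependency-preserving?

Lossless test: (C4, C5)⁺ = {C4, C5}, which is a superkey of neither fragment — lossy.
Dependency preservation: the restricted closure of {C1, C2} across the fragments never reaches {C3}, so C1, C2 → C3 cannot be enforced without a join — not preserved.

lossy and not dependency-preserving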